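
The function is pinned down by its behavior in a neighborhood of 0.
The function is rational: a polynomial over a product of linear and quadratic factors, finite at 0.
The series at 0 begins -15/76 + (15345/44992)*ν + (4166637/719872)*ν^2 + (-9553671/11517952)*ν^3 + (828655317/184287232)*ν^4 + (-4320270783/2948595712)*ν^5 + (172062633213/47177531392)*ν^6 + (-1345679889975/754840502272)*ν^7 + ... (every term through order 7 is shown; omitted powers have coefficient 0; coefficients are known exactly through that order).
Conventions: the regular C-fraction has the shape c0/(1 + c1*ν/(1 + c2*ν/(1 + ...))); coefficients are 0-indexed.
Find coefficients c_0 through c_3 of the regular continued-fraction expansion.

Taylor coefficients (read off): a_0 = -15/76, a_1 = 15345/44992, a_2 = 4166637/719872, a_3 = -9553671/11517952.
c0 = a_0 = -15/76. Peel one level at a time: if S = 1 + c*ν/S' with S'(0) = 1, then c is the ν-coefficient of S and S' = c*ν/(S - 1).
S_1 = c0/f = 1 + (1023/592)*ν + (3538823/109520)*ν^2 + ...; c1 = 1023/592.
S_2 = c1*ν/(S_1 - 1) = 1 + (-3538823/189255)*ν + (7598726116/26163225)*ν^2 + ...; c2 = -3538823/189255.
S_3 = c2*ν/(S_2 - 1) = 1 + (281152866292/18101079645)*ν + ...; c3 = 281152866292/18101079645.

The regular C-fraction coefficients are [-15/76, 1023/592, -3538823/189255, 281152866292/18101079645].


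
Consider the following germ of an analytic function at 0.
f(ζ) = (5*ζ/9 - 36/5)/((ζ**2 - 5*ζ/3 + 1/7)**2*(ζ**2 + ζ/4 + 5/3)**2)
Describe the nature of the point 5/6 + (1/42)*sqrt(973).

The denominator factor ζ**2 - 5*ζ/3 + 1/7 vanishes at 5/6 + (1/42)*sqrt(973) and appears to the power 2; the numerator there equals -1819/270 + (5/378)*sqrt(973), nonzero, and no other factor vanishes.
Hence a pole whose order is the multiplicity, 2.

The point is a pole of order 2.


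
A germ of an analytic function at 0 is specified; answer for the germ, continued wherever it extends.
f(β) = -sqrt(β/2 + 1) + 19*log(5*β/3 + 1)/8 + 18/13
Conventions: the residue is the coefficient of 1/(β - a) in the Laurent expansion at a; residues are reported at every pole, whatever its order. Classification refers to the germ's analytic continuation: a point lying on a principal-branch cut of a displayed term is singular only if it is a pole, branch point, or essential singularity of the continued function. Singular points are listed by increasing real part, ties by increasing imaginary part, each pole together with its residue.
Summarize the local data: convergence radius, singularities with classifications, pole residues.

Branch term (19/8)*log(1 - β/(-3/5)): its argument vanishes at β = -3/5, a logarithmic branch point, modulus 3/5.
Branch term (-1)*sqrt(1 - β/(-2)): its argument vanishes at β = -2, a square-root branch point, modulus 2.
The radius of convergence is the smallest modulus among the singular points: 3/5.
List the singular points by increasing real part (a conjugate pair: the negative imaginary part first).

Radius of convergence at 0: 3/5.
At -2: an algebraic (square-root) branch point.
At -3/5: a logarithmic branch point.


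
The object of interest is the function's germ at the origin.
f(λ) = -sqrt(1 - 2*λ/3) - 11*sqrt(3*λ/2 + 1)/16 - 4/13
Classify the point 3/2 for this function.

The point is an algebraic (square-root) branch point.

The term (-1)*sqrt(1 - λ/(3/2)) has argument 1 - 3/2/(3/2) = 0 at 3/2: a square-root (algebraic, two-sheeted) branch point; the remaining terms are analytic or single-valued there.


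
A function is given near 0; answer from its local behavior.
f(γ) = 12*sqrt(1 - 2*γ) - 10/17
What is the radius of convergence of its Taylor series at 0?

Branch term (12)*sqrt(1 - γ/(1/2)): its argument vanishes at γ = 1/2, a square-root branch point, modulus 1/2.
The radius of convergence is the smallest modulus among the singular points: 1/2.

The radius of convergence is 1/2.


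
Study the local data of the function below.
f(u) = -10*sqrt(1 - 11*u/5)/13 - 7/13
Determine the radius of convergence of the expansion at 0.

Branch term (-10/13)*sqrt(1 - u/(5/11)): its argument vanishes at u = 5/11, a square-root branch point, modulus 5/11.
The radius of convergence is the smallest modulus among the singular points: 5/11.

The radius of convergence is 5/11.


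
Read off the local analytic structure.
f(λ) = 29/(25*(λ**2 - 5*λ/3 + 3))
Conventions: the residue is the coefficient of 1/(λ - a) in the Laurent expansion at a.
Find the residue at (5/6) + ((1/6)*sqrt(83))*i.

The residue is -((87/2075)*sqrt(83))*i.

The factor λ**2 - 5*λ/3 + 3 splits as (λ - a)(λ - a') with a = (5/6) + ((1/6)*sqrt(83))*i, a' = (5/6) - ((1/6)*sqrt(83))*i. At the order-1 pole a set g(λ) = (λ - a)*f(λ) = [29/25] / (λ - a').
Simple pole: residue = g(a) at a = (5/6) + ((1/6)*sqrt(83))*i, which is -((87/2075)*sqrt(83))*i.


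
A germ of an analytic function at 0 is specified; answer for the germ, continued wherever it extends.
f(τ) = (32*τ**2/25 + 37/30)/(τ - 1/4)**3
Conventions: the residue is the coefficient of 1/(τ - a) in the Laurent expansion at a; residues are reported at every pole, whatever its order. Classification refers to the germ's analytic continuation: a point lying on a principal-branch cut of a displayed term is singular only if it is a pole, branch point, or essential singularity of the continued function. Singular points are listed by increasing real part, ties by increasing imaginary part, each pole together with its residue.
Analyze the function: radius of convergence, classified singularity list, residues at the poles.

Denominator factor (τ - 1/4)^3: pole of order 3 at 1/4, modulus 1/4.
The radius of convergence is the smallest modulus among the singular points: 1/4.
At the order-3 pole 1/4 set g(τ) = (τ - (1/4))^3*f(τ) = 32*τ**2/25 + 37/30.
Order-3 pole: residue = g''(a)/2; g''(1/4) = 64/25, so the residue is 32/25.

Radius of convergence at 0: 1/4.
At 1/4: a pole of order 3; residue 32/25.


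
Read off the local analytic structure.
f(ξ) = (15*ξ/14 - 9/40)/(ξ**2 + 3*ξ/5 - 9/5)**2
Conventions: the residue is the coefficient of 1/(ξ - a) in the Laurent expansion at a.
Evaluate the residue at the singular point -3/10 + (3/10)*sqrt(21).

The residue is (425/37044)*sqrt(21).

The factor ξ**2 + 3*ξ/5 - 9/5 splits as (ξ - a)(ξ - a') with a = -3/10 + (3/10)*sqrt(21), a' = -3/10 - (3/10)*sqrt(21). At the order-2 pole a set g(ξ) = (ξ - a)^2*f(ξ) = [15*ξ/14 - 9/40] / (ξ - a')^2.
Order-2 pole: residue = g'(a); g'(-3/10 + (3/10)*sqrt(21)) = (425/37044)*sqrt(21), so the residue is (425/37044)*sqrt(21).


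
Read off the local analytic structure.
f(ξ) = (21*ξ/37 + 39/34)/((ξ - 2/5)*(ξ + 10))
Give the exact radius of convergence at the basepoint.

Denominator factor (ξ - 2/5): pole of order 1 at 2/5, modulus 2/5.
Denominator factor (ξ + 10): pole of order 1 at -10, modulus 10.
The radius of convergence is the smallest modulus among the singular points: 2/5.

The radius of convergence is 2/5.


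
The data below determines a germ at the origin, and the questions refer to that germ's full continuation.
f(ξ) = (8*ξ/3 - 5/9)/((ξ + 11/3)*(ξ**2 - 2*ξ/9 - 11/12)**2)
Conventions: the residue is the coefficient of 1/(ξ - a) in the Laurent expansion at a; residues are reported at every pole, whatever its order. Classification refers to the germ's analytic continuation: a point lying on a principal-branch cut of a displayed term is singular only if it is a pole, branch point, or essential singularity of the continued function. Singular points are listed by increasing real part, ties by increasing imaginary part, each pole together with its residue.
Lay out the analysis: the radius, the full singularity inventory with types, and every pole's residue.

Radius of convergence at 0: -1/9 + (1/18)*sqrt(301).
At -11/3: a pole of order 1; residue -120528/2076481.
At 1/9 - (1/18)*sqrt(301): a pole of order 2; residue 60264/2076481 + (64159776/26875893583)*sqrt(301).
At 1/9 + (1/18)*sqrt(301): a pole of order 2; residue 60264/2076481 - (64159776/26875893583)*sqrt(301).

Denominator factor (ξ**2 - 2*ξ/9 - 11/12)^2: discriminant 301/81, real irrational roots 1/9 + (1/18)*sqrt(301) and 1/9 - (1/18)*sqrt(301); poles of order 2, moduli 1/9 + (1/18)*sqrt(301) and -1/9 + (1/18)*sqrt(301).
Denominator factor (ξ + 11/3): pole of order 1 at -11/3, modulus 11/3.
The radius of convergence is the smallest modulus among the singular points: -1/9 + (1/18)*sqrt(301).
At the order-1 pole -11/3 set g(ξ) = (ξ - (-11/3))*f(ξ) = (8*ξ/3 - 5/9)/(ξ**2 - 2*ξ/9 - 11/12)**2.
Simple pole: residue = g(a) at a = -11/3, which is -120528/2076481.
The factor ξ**2 - 2*ξ/9 - 11/12 splits as (ξ - a)(ξ - a') with a = 1/9 - (1/18)*sqrt(301), a' = 1/9 + (1/18)*sqrt(301). At the order-2 pole a set g(ξ) = (ξ - a)^2*f(ξ) = [(8*ξ/3 - 5/9)/(ξ + 11/3)] / (ξ - a')^2.
Order-2 pole: residue = g'(a); g'(1/9 - (1/18)*sqrt(301)) = 60264/2076481 + (64159776/26875893583)*sqrt(301), so the residue is 60264/2076481 + (64159776/26875893583)*sqrt(301).
The factor ξ**2 - 2*ξ/9 - 11/12 splits as (ξ - a)(ξ - a') with a = 1/9 + (1/18)*sqrt(301), a' = 1/9 - (1/18)*sqrt(301). At the order-2 pole a set g(ξ) = (ξ - a)^2*f(ξ) = [(8*ξ/3 - 5/9)/(ξ + 11/3)] / (ξ - a')^2.
Order-2 pole: residue = g'(a); g'(1/9 + (1/18)*sqrt(301)) = 60264/2076481 - (64159776/26875893583)*sqrt(301), so the residue is 60264/2076481 - (64159776/26875893583)*sqrt(301).
List the singular points by increasing real part (a conjugate pair: the negative imaginary part first).


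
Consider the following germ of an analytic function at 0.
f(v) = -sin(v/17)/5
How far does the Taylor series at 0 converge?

The factor -sin(v/17) is entire and contributes no finite singular point.
The polynomial part has no poles.
No finite singular points: the Taylor series at 0 converges everywhere.

The radius of convergence is infinite.


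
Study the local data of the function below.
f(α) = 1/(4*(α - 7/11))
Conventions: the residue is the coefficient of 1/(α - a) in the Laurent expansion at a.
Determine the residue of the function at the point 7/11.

At the order-1 pole 7/11 set g(α) = (α - (7/11))*f(α) = 1/4.
Simple pole: residue = g(a) at a = 7/11, which is 1/4.

The residue is 1/4.


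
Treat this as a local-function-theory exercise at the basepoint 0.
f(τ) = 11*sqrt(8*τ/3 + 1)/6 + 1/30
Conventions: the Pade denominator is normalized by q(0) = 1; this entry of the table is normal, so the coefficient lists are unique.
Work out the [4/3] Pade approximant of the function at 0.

Taylor coefficients needed (expand at 0): a_0 = 28/15, a_1 = 22/9, a_2 = -44/27, a_3 = 176/81, a_4 = -880/243, a_5 = 4928/729, a_6 = -9856/729, a_7 = 61952/2187.
Write the denominator as Q(τ) = 1 + q1*τ + q2*τ^2 + q3*τ^3. Requiring Q*f - P = O(τ^8) with deg P <= 4 kills the coefficients of τ^5..τ^7 in Q*f:
  τ^5: a_5 + q1*a_4 + q2*a_3 + q3*a_2 = 0, i.e. 4928/729 + (-880/243)*q1 + (176/81)*q2 + (-44/27)*q3 = 0.
  τ^6: a_6 + q1*a_5 + q2*a_4 + q3*a_3 = 0, i.e. -9856/729 + (4928/729)*q1 + (-880/243)*q2 + (176/81)*q3 = 0.
  τ^7: a_7 + q1*a_6 + q2*a_5 + q3*a_4 = 0, i.e. 61952/2187 + (-9856/729)*q1 + (4928/729)*q2 + (-880/243)*q3 = 0.
Solving this linear system: q1 = 4, q2 = 40/9, q3 = 32/27.
The numerator is Q*f truncated at degree 4: P0 = a_0 = 28/15; P1 = a_1 + q1*a_0 = 446/45; P2 = a_2 + q1*a_1 + q2*a_0 = 148/9; P3 = a_3 + q1*a_2 + q2*a_1 + q3*a_0 = 3536/405; P4 = a_4 + q1*a_3 + q2*a_2 + q3*a_1 = 176/243.

The Pade approximant has numerator coefficients [28/15, 446/45, 148/9, 3536/405, 176/243]; denominator coefficients [1, 4, 40/9, 32/27].


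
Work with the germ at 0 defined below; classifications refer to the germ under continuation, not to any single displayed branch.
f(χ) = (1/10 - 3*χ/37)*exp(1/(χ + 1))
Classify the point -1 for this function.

The point is an essential singularity.

The exponent 1/(χ - (-1)) has a pole at -1, so exp(1/(χ - (-1))) takes every nonzero value near it: an essential singularity (not a pole of any order).


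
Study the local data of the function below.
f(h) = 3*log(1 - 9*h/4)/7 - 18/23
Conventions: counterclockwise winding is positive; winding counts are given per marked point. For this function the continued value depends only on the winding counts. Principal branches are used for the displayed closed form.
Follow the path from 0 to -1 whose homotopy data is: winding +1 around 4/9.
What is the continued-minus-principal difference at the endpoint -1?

Continued minus principal equals (6/7)*pi*i.

The rational part is single-valued and drops out of the difference; each branch term changes only by its own monodromy.
(3/7)*log(1 - h/(4/9)): each positive loop around 4/9 adds 2*pi*i to the log, so winding +1 contributes (3/7)*(1)*2*pi*i = (6/7)*pi*i.
Summing the contributions at h = -1 gives (6/7)*pi*i.


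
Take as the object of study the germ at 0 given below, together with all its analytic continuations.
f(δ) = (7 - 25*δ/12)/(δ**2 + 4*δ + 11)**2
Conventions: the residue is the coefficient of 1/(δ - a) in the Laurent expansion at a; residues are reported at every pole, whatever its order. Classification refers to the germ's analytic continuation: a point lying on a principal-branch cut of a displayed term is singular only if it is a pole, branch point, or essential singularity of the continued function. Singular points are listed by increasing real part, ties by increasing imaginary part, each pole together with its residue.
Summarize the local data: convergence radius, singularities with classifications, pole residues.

Radius of convergence at 0: sqrt(11).
At (-2) - (sqrt(7))*i: a pole of order 2; residue ((67/1176)*sqrt(7))*i.
At (-2) + (sqrt(7))*i: a pole of order 2; residue -((67/1176)*sqrt(7))*i.

Denominator factor (δ**2 + 4*δ + 11)^2: discriminant -28, complex-conjugate roots (-2) + (sqrt(7))*i and (-2) - (sqrt(7))*i; poles of order 2, moduli sqrt(11) and sqrt(11).
The radius of convergence is the smallest modulus among the singular points: sqrt(11).
The factor δ**2 + 4*δ + 11 splits as (δ - a)(δ - a') with a = (-2) - (sqrt(7))*i, a' = (-2) + (sqrt(7))*i. At the order-2 pole a set g(δ) = (δ - a)^2*f(δ) = [7 - 25*δ/12] / (δ - a')^2.
Order-2 pole: residue = g'(a); g'((-2) - (sqrt(7))*i) = ((67/1176)*sqrt(7))*i, so the residue is ((67/1176)*sqrt(7))*i.
The factor δ**2 + 4*δ + 11 splits as (δ - a)(δ - a') with a = (-2) + (sqrt(7))*i, a' = (-2) - (sqrt(7))*i. At the order-2 pole a set g(δ) = (δ - a)^2*f(δ) = [7 - 25*δ/12] / (δ - a')^2.
Order-2 pole: residue = g'(a); g'((-2) + (sqrt(7))*i) = -((67/1176)*sqrt(7))*i, so the residue is -((67/1176)*sqrt(7))*i.
List the singular points by increasing real part (a conjugate pair: the negative imaginary part first).


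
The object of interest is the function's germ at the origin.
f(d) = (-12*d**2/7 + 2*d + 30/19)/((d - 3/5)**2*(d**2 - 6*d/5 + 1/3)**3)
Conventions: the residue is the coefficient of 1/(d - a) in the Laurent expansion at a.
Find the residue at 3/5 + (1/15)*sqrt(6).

The factor d**2 - 6*d/5 + 1/3 splits as (d - a)(d - a') with a = 3/5 + (1/15)*sqrt(6), a' = 3/5 - (1/15)*sqrt(6). At the order-3 pole a set g(d) = (d - a)^3*f(d) = [(-12*d**2/7 + 2*d + 30/19)/(d - 3/5)**2] / (d - a')^3.
Order-3 pole: residue = g''(a)/2; g''(3/5 + (1/15)*sqrt(6)) = -84375/28 + (2264709375/4256)*sqrt(6), so the residue is -84375/56 + (2264709375/8512)*sqrt(6).

The residue is -84375/56 + (2264709375/8512)*sqrt(6).


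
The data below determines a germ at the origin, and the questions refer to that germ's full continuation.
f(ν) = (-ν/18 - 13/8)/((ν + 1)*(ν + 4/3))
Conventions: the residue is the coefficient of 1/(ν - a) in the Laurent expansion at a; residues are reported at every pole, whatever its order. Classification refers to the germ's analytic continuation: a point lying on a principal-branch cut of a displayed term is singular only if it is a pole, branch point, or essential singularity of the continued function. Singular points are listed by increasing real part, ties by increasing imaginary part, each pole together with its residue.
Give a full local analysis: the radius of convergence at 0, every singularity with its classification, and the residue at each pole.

Denominator factor (ν + 4/3): pole of order 1 at -4/3, modulus 4/3.
Denominator factor (ν + 1): pole of order 1 at -1, modulus 1.
The radius of convergence is the smallest modulus among the singular points: 1.
At the order-1 pole -4/3 set g(ν) = (ν - (-4/3))*f(ν) = (-ν/18 - 13/8)/(ν + 1).
Simple pole: residue = g(a) at a = -4/3, which is 335/72.
At the order-1 pole -1 set g(ν) = (ν - (-1))*f(ν) = (-ν/18 - 13/8)/(ν + 4/3).
Simple pole: residue = g(a) at a = -1, which is -113/24.
List the singular points by increasing real part (a conjugate pair: the negative imaginary part first).

Radius of convergence at 0: 1.
At -4/3: a pole of order 1; residue 335/72.
At -1: a pole of order 1; residue -113/24.


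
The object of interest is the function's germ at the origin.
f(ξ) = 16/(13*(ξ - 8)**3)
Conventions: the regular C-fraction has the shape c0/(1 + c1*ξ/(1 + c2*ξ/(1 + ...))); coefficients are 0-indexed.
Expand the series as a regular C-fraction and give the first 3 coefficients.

Taylor coefficients (expand at 0): a_0 = -1/416, a_1 = -3/3328, a_2 = -3/13312.
c0 = a_0 = -1/416. Peel one level at a time: if S = 1 + c*ξ/S' with S'(0) = 1, then c is the ξ-coefficient of S and S' = c*ξ/(S - 1).
S_1 = c0/f = 1 + (-3/8)*ξ + (3/64)*ξ^2 + ...; c1 = -3/8.
S_2 = c1*ξ/(S_1 - 1) = 1 + (1/8)*ξ + ...; c2 = 1/8.

The regular C-fraction coefficients are [-1/416, -3/8, 1/8].


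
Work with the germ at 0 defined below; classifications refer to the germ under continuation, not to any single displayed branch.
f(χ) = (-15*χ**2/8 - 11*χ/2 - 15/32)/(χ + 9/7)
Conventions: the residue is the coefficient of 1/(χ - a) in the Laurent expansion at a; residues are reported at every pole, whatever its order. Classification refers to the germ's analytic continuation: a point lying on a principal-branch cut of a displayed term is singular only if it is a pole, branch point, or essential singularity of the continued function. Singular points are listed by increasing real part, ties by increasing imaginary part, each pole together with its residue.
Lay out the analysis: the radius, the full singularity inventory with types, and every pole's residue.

Denominator factor (χ + 9/7): pole of order 1 at -9/7, modulus 9/7.
The radius of convergence is the smallest modulus among the singular points: 9/7.
At the order-1 pole -9/7 set g(χ) = (χ - (-9/7))*f(χ) = -15*χ**2/8 - 11*χ/2 - 15/32.
Simple pole: residue = g(a) at a = -9/7, which is 5493/1568.

Radius of convergence at 0: 9/7.
At -9/7: a pole of order 1; residue 5493/1568.


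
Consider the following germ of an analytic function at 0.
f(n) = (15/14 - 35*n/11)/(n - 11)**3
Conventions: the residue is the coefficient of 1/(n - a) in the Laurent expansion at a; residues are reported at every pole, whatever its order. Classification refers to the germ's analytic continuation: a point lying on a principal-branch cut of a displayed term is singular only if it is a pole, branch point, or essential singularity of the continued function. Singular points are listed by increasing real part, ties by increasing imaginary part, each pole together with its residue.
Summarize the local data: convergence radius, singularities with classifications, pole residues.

Denominator factor (n - 11)^3: pole of order 3 at 11, modulus 11.
The radius of convergence is the smallest modulus among the singular points: 11.
At the order-3 pole 11 set g(n) = (n - (11))^3*f(n) = 15/14 - 35*n/11.
Order-3 pole: residue = g''(a)/2; g''(11) = 0, so the residue is 0.

Radius of convergence at 0: 11.
At 11: a pole of order 3; residue 0.


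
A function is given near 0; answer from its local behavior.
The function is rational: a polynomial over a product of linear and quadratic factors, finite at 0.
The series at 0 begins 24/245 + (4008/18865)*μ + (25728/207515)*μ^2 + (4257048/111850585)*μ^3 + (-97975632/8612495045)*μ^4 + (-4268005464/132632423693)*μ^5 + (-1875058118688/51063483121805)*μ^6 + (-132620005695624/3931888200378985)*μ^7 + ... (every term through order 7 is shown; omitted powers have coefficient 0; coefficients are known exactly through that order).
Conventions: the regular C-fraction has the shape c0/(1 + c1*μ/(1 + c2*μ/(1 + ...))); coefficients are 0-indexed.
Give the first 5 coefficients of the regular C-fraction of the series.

The regular C-fraction coefficients are [24/245, -167/77, 20385/12859, -808729/7943355, -1616139661/5495313555].

Taylor coefficients (read off): a_0 = 24/245, a_1 = 4008/18865, a_2 = 25728/207515, a_3 = 4257048/111850585, a_4 = -97975632/8612495045.
c0 = a_0 = 24/245. Peel one level at a time: if S = 1 + c*μ/S' with S'(0) = 1, then c is the μ-coefficient of S and S' = c*μ/(S - 1).
S_1 = c0/f = 1 + (-167/77)*μ + (20385/5929)*μ^2 + ...; c1 = -167/77.
S_2 = c1*μ/(S_1 - 1) = 1 + (20385/12859)*μ + (2426187/15032171)*μ^2 + ...; c2 = 20385/12859.
S_3 = c2*μ/(S_2 - 1) = 1 + (-808729/7943355)*μ + (-9677483/323204175)*μ^2 + ...; c3 = -808729/7943355.
S_4 = c3*μ/(S_3 - 1) = 1 + (-1616139661/5495313555)*μ + ...; c4 = -1616139661/5495313555.


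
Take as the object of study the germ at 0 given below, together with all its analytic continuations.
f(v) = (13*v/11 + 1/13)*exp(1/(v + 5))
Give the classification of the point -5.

The point is an essential singularity.

The exponent 1/(v - (-5)) has a pole at -5, so exp(1/(v - (-5))) takes every nonzero value near it: an essential singularity (not a pole of any order).


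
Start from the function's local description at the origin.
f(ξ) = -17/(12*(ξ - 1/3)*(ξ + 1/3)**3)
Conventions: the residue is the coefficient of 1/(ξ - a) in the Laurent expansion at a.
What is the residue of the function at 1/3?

The residue is -153/32.

At the order-1 pole 1/3 set g(ξ) = (ξ - (1/3))*f(ξ) = -17/(12*(ξ + 1/3)**3).
Simple pole: residue = g(a) at a = 1/3, which is -153/32.


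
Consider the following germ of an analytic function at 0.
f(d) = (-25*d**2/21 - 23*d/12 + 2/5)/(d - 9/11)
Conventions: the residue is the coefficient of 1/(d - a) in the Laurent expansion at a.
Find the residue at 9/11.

The residue is -33289/16940.

At the order-1 pole 9/11 set g(d) = (d - (9/11))*f(d) = -25*d**2/21 - 23*d/12 + 2/5.
Simple pole: residue = g(a) at a = 9/11, which is -33289/16940.


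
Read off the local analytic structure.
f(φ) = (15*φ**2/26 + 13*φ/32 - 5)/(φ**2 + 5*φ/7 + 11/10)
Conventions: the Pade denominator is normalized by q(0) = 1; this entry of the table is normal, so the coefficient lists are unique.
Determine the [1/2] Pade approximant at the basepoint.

The Pade approximant has numerator coefficients [-50/11, 3533499985/4888218544]; denominator coefficients [1, 1222359970/2138595613, 26902354190/27801742969].

Taylor coefficients needed (expand at 0): a_0 = -50/11, a_1 = 45005/13552, a_2 = 16958775/6782776, a_3 = -2424688925/522273752.
Write the denominator as Q(φ) = 1 + q1*φ + q2*φ^2. Requiring Q*f - P = O(φ^4) with deg P <= 1 kills the coefficients of φ^2..φ^3 in Q*f:
  φ^2: a_2 + q1*a_1 + q2*a_0 = 0, i.e. 16958775/6782776 + (45005/13552)*q1 + (-50/11)*q2 = 0.
  φ^3: a_3 + q1*a_2 + q2*a_1 = 0, i.e. -2424688925/522273752 + (16958775/6782776)*q1 + (45005/13552)*q2 = 0.
Solving this linear system: q1 = 1222359970/2138595613, q2 = 26902354190/27801742969.
The numerator is Q*f truncated at degree 1: P0 = a_0 = -50/11; P1 = a_1 + q1*a_0 = 3533499985/4888218544.


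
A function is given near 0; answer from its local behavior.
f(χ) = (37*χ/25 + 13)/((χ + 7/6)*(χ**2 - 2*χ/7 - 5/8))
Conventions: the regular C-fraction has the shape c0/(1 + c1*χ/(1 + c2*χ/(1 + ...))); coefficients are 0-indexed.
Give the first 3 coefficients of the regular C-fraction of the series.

The regular C-fraction coefficients are [-624/35, 2731/2275, 6960329/6213025].

Taylor coefficients (expand at 0): a_0 = -624/35, a_1 = 131088/6125, a_2 = -10647648/214375.
c0 = a_0 = -624/35. Peel one level at a time: if S = 1 + c*χ/S' with S'(0) = 1, then c is the χ-coefficient of S and S' = c*χ/(S - 1).
S_1 = c0/f = 1 + (2731/2275)*χ + (-6960329/5175625)*χ^2 + ...; c1 = 2731/2275.
S_2 = c1*χ/(S_1 - 1) = 1 + (6960329/6213025)*χ + ...; c2 = 6960329/6213025.


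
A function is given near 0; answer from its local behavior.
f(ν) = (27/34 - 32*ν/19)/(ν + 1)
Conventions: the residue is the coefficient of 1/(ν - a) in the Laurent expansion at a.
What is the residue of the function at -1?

At the order-1 pole -1 set g(ν) = (ν - (-1))*f(ν) = 27/34 - 32*ν/19.
Simple pole: residue = g(a) at a = -1, which is 1601/646.

The residue is 1601/646.


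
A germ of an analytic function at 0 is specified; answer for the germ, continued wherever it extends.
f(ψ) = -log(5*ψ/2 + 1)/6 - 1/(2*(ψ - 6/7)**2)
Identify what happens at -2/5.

The point is a logarithmic branch point.

The term (-1/6)*log(1 - ψ/(-2/5)) has argument 1 - -2/5/(-2/5) = 0 at -2/5: a logarithmic (infinitely-sheeted) branch point; the remaining terms are analytic or single-valued there.


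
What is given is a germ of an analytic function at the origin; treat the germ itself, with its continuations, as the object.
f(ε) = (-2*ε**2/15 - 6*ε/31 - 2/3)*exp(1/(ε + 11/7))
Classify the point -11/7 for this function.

The point is an essential singularity.

The exponent 1/(ε - (-11/7)) has a pole at -11/7, so exp(1/(ε - (-11/7))) takes every nonzero value near it: an essential singularity (not a pole of any order).


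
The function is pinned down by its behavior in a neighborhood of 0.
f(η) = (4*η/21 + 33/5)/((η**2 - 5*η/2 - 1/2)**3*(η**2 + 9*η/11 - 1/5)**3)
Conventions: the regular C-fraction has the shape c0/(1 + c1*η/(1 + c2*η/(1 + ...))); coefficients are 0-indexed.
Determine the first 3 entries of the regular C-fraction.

Taylor coefficients (expand at 0): a_0 = 6600, a_1 = -374000/21, a_2 = 44337200/77.
c0 = a_0 = 6600. Peel one level at a time: if S = 1 + c*η/S' with S'(0) = 1, then c is the η-coefficient of S and S' = c*η/(S - 1).
S_1 = c0/f = 1 + (170/63)*η + (-38401754/480249)*η^2 + ...; c1 = 170/63.
S_2 = c1*η/(S_1 - 1) = 1 + (19200877/647955)*η + ...; c2 = 19200877/647955.

The regular C-fraction coefficients are [6600, 170/63, 19200877/647955].


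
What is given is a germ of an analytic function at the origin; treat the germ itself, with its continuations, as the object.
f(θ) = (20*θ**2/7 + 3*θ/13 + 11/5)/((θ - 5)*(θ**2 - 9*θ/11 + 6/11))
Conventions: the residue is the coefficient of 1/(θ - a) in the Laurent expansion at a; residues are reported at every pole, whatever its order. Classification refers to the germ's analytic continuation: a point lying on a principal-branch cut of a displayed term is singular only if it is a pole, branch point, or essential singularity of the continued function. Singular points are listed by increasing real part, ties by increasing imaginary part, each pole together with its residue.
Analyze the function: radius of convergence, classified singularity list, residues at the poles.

Radius of convergence at 0: (1/11)*sqrt(66).
At (9/22) - ((1/22)*sqrt(183))*i: a pole of order 1; residue (-33743/107380) - ((374263/19650540)*sqrt(183))*i.
At (9/22) + ((1/22)*sqrt(183))*i: a pole of order 1; residue (-33743/107380) + ((374263/19650540)*sqrt(183))*i.
At 5: a pole of order 1; residue 187143/53690.

Denominator factor (θ - 5): pole of order 1 at 5, modulus 5.
Denominator factor (θ**2 - 9*θ/11 + 6/11): discriminant -183/121, complex-conjugate roots (9/22) + ((1/22)*sqrt(183))*i and (9/22) - ((1/22)*sqrt(183))*i; poles of order 1, moduli (1/11)*sqrt(66) and (1/11)*sqrt(66).
The radius of convergence is the smallest modulus among the singular points: (1/11)*sqrt(66).
The factor θ**2 - 9*θ/11 + 6/11 splits as (θ - a)(θ - a') with a = (9/22) - ((1/22)*sqrt(183))*i, a' = (9/22) + ((1/22)*sqrt(183))*i. At the order-1 pole a set g(θ) = (θ - a)*f(θ) = [(20*θ**2/7 + 3*θ/13 + 11/5)/(θ - 5)] / (θ - a').
Simple pole: residue = g(a) at a = (9/22) - ((1/22)*sqrt(183))*i, which is (-33743/107380) - ((374263/19650540)*sqrt(183))*i.
The factor θ**2 - 9*θ/11 + 6/11 splits as (θ - a)(θ - a') with a = (9/22) + ((1/22)*sqrt(183))*i, a' = (9/22) - ((1/22)*sqrt(183))*i. At the order-1 pole a set g(θ) = (θ - a)*f(θ) = [(20*θ**2/7 + 3*θ/13 + 11/5)/(θ - 5)] / (θ - a').
Simple pole: residue = g(a) at a = (9/22) + ((1/22)*sqrt(183))*i, which is (-33743/107380) + ((374263/19650540)*sqrt(183))*i.
At the order-1 pole 5 set g(θ) = (θ - (5))*f(θ) = (20*θ**2/7 + 3*θ/13 + 11/5)/(θ**2 - 9*θ/11 + 6/11).
Simple pole: residue = g(a) at a = 5, which is 187143/53690.
List the singular points by increasing real part (a conjugate pair: the negative imaginary part first).


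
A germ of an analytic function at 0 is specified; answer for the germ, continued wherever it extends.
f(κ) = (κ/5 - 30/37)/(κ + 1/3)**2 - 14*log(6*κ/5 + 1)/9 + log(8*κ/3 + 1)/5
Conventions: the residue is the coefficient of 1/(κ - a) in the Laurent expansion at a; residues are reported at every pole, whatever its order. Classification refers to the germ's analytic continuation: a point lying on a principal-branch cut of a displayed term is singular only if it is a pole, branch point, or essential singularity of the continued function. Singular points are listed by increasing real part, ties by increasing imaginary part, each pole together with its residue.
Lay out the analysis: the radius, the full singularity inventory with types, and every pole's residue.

Radius of convergence at 0: 1/3.
At -5/6: a logarithmic branch point.
At -3/8: a logarithmic branch point.
At -1/3: a pole of order 2; residue 1/5.

Denominator factor (κ + 1/3)^2: pole of order 2 at -1/3, modulus 1/3.
Branch term (1/5)*log(1 - κ/(-3/8)): its argument vanishes at κ = -3/8, a logarithmic branch point, modulus 3/8.
Branch term (-14/9)*log(1 - κ/(-5/6)): its argument vanishes at κ = -5/6, a logarithmic branch point, modulus 5/6.
The radius of convergence is the smallest modulus among the singular points: 1/3.
The branch terms are analytic at -1/3 and contribute nothing to the residue; only the rational part matters.
At the order-2 pole -1/3 set g(κ) = (κ - (-1/3))^2*(rational part) = κ/5 - 30/37.
Order-2 pole: residue = g'(a); g'(-1/3) = 1/5, so the residue is 1/5.
List the singular points by increasing real part (a conjugate pair: the negative imaginary part first).


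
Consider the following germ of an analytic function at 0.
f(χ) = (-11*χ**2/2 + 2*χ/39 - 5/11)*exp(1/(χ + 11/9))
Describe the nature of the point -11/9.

The point is an essential singularity.

The exponent 1/(χ - (-11/9)) has a pole at -11/9, so exp(1/(χ - (-11/9))) takes every nonzero value near it: an essential singularity (not a pole of any order).


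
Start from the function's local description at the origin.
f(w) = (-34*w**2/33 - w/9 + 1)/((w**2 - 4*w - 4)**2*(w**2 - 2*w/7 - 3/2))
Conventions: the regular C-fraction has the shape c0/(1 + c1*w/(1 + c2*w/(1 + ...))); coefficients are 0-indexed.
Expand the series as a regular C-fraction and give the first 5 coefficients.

Taylor coefficients (expand at 0): a_0 = -1/24, a_1 = 145/1512, a_2 = -110515/698544, a_3 = 1859933/7334712, a_4 = -912169067/2464463232.
c0 = a_0 = -1/24. Peel one level at a time: if S = 1 + c*w/S' with S'(0) = 1, then c is the w-coefficient of S and S' = c*w/(S - 1).
S_1 = c0/f = 1 + (145/63)*w + (18715/12474)*w^2 + ...; c1 = 145/63.
S_2 = c1*w/(S_1 - 1) = 1 + (-3743/5742)*w + (157457/2035220)*w^2 + ...; c2 = -3743/5742.
S_3 = c2*w/(S_2 - 1) = 1 + (1417113/11940170)*w + (-17299520277/30822107800)*w^2 + ...; c3 = 1417113/11940170.
S_4 = c3*w/(S_3 - 1) = 1 + (167228696011/35361693060)*w + ...; c4 = 167228696011/35361693060.

The regular C-fraction coefficients are [-1/24, 145/63, -3743/5742, 1417113/11940170, 167228696011/35361693060].


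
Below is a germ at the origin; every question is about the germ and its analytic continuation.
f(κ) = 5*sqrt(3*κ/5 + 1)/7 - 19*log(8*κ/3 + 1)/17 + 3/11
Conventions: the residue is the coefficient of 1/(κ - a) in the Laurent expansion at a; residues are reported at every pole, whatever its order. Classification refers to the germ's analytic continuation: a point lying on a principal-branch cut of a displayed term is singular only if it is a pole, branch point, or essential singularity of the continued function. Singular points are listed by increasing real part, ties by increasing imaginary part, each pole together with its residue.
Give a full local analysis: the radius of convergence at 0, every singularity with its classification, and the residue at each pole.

Branch term (-19/17)*log(1 - κ/(-3/8)): its argument vanishes at κ = -3/8, a logarithmic branch point, modulus 3/8.
Branch term (5/7)*sqrt(1 - κ/(-5/3)): its argument vanishes at κ = -5/3, a square-root branch point, modulus 5/3.
The radius of convergence is the smallest modulus among the singular points: 3/8.
List the singular points by increasing real part (a conjugate pair: the negative imaginary part first).

Radius of convergence at 0: 3/8.
At -5/3: an algebraic (square-root) branch point.
At -3/8: a logarithmic branch point.


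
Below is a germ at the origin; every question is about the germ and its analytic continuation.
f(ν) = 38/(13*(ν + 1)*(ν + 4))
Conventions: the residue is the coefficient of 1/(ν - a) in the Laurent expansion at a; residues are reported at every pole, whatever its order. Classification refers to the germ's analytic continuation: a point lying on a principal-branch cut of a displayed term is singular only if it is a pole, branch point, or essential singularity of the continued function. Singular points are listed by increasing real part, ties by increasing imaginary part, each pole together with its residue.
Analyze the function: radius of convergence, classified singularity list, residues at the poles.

Denominator factor (ν + 1): pole of order 1 at -1, modulus 1.
Denominator factor (ν + 4): pole of order 1 at -4, modulus 4.
The radius of convergence is the smallest modulus among the singular points: 1.
At the order-1 pole -4 set g(ν) = (ν - (-4))*f(ν) = 38/(13*(ν + 1)).
Simple pole: residue = g(a) at a = -4, which is -38/39.
At the order-1 pole -1 set g(ν) = (ν - (-1))*f(ν) = 38/(13*(ν + 4)).
Simple pole: residue = g(a) at a = -1, which is 38/39.
List the singular points by increasing real part (a conjugate pair: the negative imaginary part first).

Radius of convergence at 0: 1.
At -4: a pole of order 1; residue -38/39.
At -1: a pole of order 1; residue 38/39.


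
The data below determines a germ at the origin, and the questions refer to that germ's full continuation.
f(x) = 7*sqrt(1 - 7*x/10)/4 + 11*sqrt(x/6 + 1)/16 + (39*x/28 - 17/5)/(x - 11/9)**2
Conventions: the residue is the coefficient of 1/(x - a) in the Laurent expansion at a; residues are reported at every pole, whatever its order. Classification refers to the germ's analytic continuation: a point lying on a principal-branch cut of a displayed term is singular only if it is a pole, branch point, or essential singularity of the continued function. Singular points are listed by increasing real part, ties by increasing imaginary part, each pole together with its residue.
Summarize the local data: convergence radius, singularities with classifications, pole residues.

Denominator factor (x - 11/9)^2: pole of order 2 at 11/9, modulus 11/9.
Branch term (11/16)*sqrt(1 - x/(-6)): its argument vanishes at x = -6, a square-root branch point, modulus 6.
Branch term (7/4)*sqrt(1 - x/(10/7)): its argument vanishes at x = 10/7, a square-root branch point, modulus 10/7.
The radius of convergence is the smallest modulus among the singular points: 11/9.
The branch terms are analytic at 11/9 and contribute nothing to the residue; only the rational part matters.
At the order-2 pole 11/9 set g(x) = (x - (11/9))^2*(rational part) = 39*x/28 - 17/5.
Order-2 pole: residue = g'(a); g'(11/9) = 39/28, so the residue is 39/28.
List the singular points by increasing real part (a conjugate pair: the negative imaginary part first).

Radius of convergence at 0: 11/9.
At -6: an algebraic (square-root) branch point.
At 11/9: a pole of order 2; residue 39/28.
At 10/7: an algebraic (square-root) branch point.


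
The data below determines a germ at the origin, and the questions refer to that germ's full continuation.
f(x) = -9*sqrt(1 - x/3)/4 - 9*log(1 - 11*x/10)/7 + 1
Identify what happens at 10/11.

The term (-9/7)*log(1 - x/(10/11)) has argument 1 - 10/11/(10/11) = 0 at 10/11: a logarithmic (infinitely-sheeted) branch point; the remaining terms are analytic or single-valued there.

The point is a logarithmic branch point.


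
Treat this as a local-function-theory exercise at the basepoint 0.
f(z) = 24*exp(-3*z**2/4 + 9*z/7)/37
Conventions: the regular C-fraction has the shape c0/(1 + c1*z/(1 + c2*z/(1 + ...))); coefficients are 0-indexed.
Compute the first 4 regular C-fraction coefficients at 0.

The regular C-fraction coefficients are [24/37, -9/7, 103/84, -3373/8652].

Taylor coefficients (expand at 0): a_0 = 24/37, a_1 = 216/259, a_2 = 90/1813, a_3 = -5022/12691.
c0 = a_0 = 24/37. Peel one level at a time: if S = 1 + c*z/S' with S'(0) = 1, then c is the z-coefficient of S and S' = c*z/(S - 1).
S_1 = c0/f = 1 + (-9/7)*z + (309/196)*z^2 + ...; c1 = -9/7.
S_2 = c1*z/(S_1 - 1) = 1 + (103/84)*z + (3373/7056)*z^2 + ...; c2 = 103/84.
S_3 = c2*z/(S_2 - 1) = 1 + (-3373/8652)*z + ...; c3 = -3373/8652.


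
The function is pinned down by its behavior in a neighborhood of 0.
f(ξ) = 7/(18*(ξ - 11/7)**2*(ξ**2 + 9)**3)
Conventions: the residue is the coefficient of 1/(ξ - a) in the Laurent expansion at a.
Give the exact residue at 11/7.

At the order-2 pole 11/7 set g(ξ) = (ξ - (11/7))^2*f(ξ) = 7/(18*(ξ**2 + 9)**3).
Order-2 pole: residue = g'(a); g'(11/7) = -63412811/299272297008, so the residue is -63412811/299272297008.

The residue is -63412811/299272297008.


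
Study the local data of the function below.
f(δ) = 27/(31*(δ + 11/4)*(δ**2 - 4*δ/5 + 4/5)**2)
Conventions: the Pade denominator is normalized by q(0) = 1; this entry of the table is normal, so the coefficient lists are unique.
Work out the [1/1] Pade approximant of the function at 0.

Taylor coefficients needed (expand at 0): a_0 = 675/1364, a_1 = 6075/7502, a_2 = -15525/330088.
Write the denominator as Q(δ) = 1 + q1*δ. Requiring Q*f - P = O(δ^3) with deg P <= 1 kills the coefficients of δ^2..δ^2 in Q*f:
  δ^2: a_2 + q1*a_1 = 0, i.e. -15525/330088 + (6075/7502)*q1 = 0.
Solving this linear system: q1 = 23/396.
The numerator is Q*f truncated at degree 1: P0 = a_0 = 675/1364; P1 = a_1 + q1*a_0 = 4575/5456.

The Pade approximant has numerator coefficients [675/1364, 4575/5456]; denominator coefficients [1, 23/396].


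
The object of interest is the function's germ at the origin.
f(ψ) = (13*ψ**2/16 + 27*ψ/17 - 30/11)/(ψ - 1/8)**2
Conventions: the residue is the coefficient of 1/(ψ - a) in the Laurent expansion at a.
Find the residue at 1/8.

At the order-2 pole 1/8 set g(ψ) = (ψ - (1/8))^2*f(ψ) = 13*ψ**2/16 + 27*ψ/17 - 30/11.
Order-2 pole: residue = g'(a); g'(1/8) = 1949/1088, so the residue is 1949/1088.

The residue is 1949/1088.


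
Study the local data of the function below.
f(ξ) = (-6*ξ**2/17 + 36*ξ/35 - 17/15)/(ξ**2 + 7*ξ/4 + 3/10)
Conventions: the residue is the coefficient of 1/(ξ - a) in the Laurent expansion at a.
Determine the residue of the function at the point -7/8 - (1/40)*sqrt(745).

The residue is 1959/2380 + (10069/151980)*sqrt(745).

The factor ξ**2 + 7*ξ/4 + 3/10 splits as (ξ - a)(ξ - a') with a = -7/8 - (1/40)*sqrt(745), a' = -7/8 + (1/40)*sqrt(745). At the order-1 pole a set g(ξ) = (ξ - a)*f(ξ) = [-6*ξ**2/17 + 36*ξ/35 - 17/15] / (ξ - a').
Simple pole: residue = g(a) at a = -7/8 - (1/40)*sqrt(745), which is 1959/2380 + (10069/151980)*sqrt(745).


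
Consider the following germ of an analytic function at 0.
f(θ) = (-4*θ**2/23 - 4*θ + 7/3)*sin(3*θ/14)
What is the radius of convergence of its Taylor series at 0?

The factor sin(3*θ/14) is entire and contributes no finite singular point.
The polynomial part has no poles.
No finite singular points: the Taylor series at 0 converges everywhere.

The radius of convergence is infinite.
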